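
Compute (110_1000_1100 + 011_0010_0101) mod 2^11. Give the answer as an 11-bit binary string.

00110110001

  11010001100
+ 01100100101
= 00110110001  (discard carry-out 1)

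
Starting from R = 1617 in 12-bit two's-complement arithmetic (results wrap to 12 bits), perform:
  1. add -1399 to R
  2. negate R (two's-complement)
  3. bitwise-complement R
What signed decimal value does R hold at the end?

Start: R = 1617 = 011001010001.
R = 1617 + (-1399) = 218 = 000011011010
R = −(218) = -218 = 111100100110
R = NOT 111100100110 = 000011011001 = 217

217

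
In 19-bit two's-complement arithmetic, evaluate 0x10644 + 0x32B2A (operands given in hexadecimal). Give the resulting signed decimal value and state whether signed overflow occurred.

-249490; overflow

0x10644 = 0010000011001000100 = 67140 (signed)
0x32B2A = 0110010101100101010 = 207658 (signed)
  0010000011001000100
+ 0110010101100101010
= 1000011000101101110
Result 1000011000101101110: MSB = 1 → 274798 − 524288 = -249490.
Both addends are non-negative but the stored result is negative: signed overflow. The true value 67140 + 207658 = 274798 lies outside [-262144, 262143].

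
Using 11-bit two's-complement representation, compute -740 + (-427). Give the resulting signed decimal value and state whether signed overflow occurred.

881; overflow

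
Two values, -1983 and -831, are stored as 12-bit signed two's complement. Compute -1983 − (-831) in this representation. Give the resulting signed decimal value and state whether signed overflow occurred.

-1152; no overflow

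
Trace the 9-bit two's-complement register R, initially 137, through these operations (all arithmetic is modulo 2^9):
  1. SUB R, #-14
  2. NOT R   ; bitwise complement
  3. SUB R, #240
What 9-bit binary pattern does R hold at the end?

001111000

Start: R = 137 = 010001001.
R = 137 − (-14) = 151 = 010010111
R = NOT 010010111 = 101101000 = -152
R = -152 − 240 = -392; wraps to 120 = 001111000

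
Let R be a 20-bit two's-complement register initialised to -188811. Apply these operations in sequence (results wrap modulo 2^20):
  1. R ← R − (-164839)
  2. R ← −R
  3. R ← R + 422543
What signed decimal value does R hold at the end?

446515

Start: R = -188811 = 11010001111001110101.
R = -188811 − (-164839) = -23972 = 11111010001001011100
R = −(-23972) = 23972 = 00000101110110100100
R = 23972 + 422543 = 446515 = 01101101000000110011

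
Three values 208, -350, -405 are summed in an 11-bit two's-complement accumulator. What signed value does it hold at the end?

208 + (-350) = -142 (11101110010)
-142 + (-405) = -547 (10111011101)

-547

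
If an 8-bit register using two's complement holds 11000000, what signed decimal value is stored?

-64

MSB is 1, so the value is negative.
Invert: 00111111. Add 1: 01000000 = 64. So the value is −64.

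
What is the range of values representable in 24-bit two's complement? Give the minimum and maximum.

min = -8388608, max = 8388607

Minimum: −2^23 = -8388608.
Maximum: 2^23 − 1 = 8388607.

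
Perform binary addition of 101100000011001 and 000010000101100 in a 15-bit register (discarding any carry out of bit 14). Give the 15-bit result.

  101100000011001
+ 000010000101100
= 101110001000101

101110001000101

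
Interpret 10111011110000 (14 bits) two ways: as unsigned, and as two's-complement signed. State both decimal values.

unsigned = 12016, signed = -4368

Unsigned: 10111011110000 = 12016.
Signed: MSB=1 → 12016 − 16384 = -4368.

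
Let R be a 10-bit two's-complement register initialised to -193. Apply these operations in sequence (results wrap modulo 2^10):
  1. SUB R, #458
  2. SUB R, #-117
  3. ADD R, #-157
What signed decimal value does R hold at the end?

333

Start: R = -193 = 1100111111.
R = -193 − 458 = -651; wraps to 373 = 0101110101
R = 373 − (-117) = 490 = 0111101010
R = 490 + (-157) = 333 = 0101001101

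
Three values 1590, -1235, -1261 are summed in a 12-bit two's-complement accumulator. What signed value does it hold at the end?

1590 + (-1235) = 355 (000101100011)
355 + (-1261) = -906 (110001110110)

-906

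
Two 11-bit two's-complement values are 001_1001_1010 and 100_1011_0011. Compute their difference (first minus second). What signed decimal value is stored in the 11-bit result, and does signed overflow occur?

001_1001_1010 → 00110011010 = 410 (signed)
100_1011_0011 → 10010110011 = -845 (signed)
Subtract via negate-and-add: invert 10010110011 + 1 = 01101001101 (i.e. 845).
  00110011010
+ 01101001101
= 10011100111
Result 10011100111: MSB = 1 → 1255 − 2048 = -793.
Both addends (after negating the subtrahend) are non-negative but the stored result is negative: signed overflow. The true value 410 − (-845) = 1255 lies outside [-1024, 1023].

-793; overflow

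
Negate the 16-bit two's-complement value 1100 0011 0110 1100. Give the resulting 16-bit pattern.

Invert: 0011110010010011. Add 1: 0011110010010100.
Check: 1100001101101100 = -15508, 0011110010010100 = 15508.

0011110010010100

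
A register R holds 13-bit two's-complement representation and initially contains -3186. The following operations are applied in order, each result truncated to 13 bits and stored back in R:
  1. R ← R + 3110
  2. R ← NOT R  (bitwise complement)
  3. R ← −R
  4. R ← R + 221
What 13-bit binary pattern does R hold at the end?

Start: R = -3186 = 1001110001110.
R = -3186 + 3110 = -76 = 1111110110100
R = NOT 1111110110100 = 0000001001011 = 75
R = −(75) = -75 = 1111110110101
R = -75 + 221 = 146 = 0000010010010

0000010010010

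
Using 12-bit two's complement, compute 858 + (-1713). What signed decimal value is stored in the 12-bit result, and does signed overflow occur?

-855; no overflow

858 → 001101011010
-1713 → 100101001111
  001101011010
+ 100101001111
= 110010101001
Result 110010101001: MSB = 1 → 3241 − 4096 = -855.
Addends have opposite signs, so signed overflow cannot occur.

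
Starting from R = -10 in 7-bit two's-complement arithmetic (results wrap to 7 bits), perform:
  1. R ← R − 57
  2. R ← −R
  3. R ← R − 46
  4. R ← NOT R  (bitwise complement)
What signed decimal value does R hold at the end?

-22

Start: R = -10 = 1110110.
R = -10 − 57 = -67; wraps to 61 = 0111101
R = −(61) = -61 = 1000011
R = -61 − 46 = -107; wraps to 21 = 0010101
R = NOT 0010101 = 1101010 = -22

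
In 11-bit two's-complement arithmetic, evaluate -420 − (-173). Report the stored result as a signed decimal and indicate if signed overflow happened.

-420 → 11001011100
-173 → 11101010011
Subtract via negate-and-add: invert 11101010011 + 1 = 00010101101 (i.e. 173).
  11001011100
+ 00010101101
= 11100001001
Result 11100001001: MSB = 1 → 1801 − 2048 = -247.
Addends (after negating the subtrahend) have opposite signs, so signed overflow cannot occur.

-247; no overflow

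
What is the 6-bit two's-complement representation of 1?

000001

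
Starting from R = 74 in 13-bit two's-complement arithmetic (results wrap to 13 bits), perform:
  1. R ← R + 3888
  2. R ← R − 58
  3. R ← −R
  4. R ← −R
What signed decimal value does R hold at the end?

3904

Start: R = 74 = 0000001001010.
R = 74 + 3888 = 3962 = 0111101111010
R = 3962 − 58 = 3904 = 0111101000000
R = −(3904) = -3904 = 1000011000000
R = −(-3904) = 3904 = 0111101000000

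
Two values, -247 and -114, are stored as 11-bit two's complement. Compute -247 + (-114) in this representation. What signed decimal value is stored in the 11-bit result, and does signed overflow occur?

-247 → 11100001001
-114 → 11110001110
  11100001001
+ 11110001110
= 11010010111  (discard carry-out 1)
Result 11010010111: MSB = 1 → 1687 − 2048 = -361.
Both addends are negative and so is the stored result: no signed overflow.

-361; no overflow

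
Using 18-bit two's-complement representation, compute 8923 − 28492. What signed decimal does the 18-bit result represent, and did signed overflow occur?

-19569; no overflow

8923 → 000010001011011011
28492 → 000110111101001100
Subtract via negate-and-add: invert 000110111101001100 + 1 = 111001000010110100 (i.e. -28492).
  000010001011011011
+ 111001000010110100
= 111011001110001111
Result 111011001110001111: MSB = 1 → 242575 − 262144 = -19569.
Addends (after negating the subtrahend) have opposite signs, so signed overflow cannot occur.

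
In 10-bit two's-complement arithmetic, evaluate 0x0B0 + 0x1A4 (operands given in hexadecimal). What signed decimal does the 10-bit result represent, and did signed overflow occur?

-428; overflow

0x0B0 = 0010110000 = 176 (signed)
0x1A4 = 0110100100 = 420 (signed)
  0010110000
+ 0110100100
= 1001010100
Result 1001010100: MSB = 1 → 596 − 1024 = -428.
Both addends are non-negative but the stored result is negative: signed overflow. The true value 176 + 420 = 596 lies outside [-512, 511].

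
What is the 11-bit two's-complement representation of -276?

|-276| = 276 = 00100010100 in 11 bits.
Invert the bits: 11011101011. Add 1: 11011101100.

11011101100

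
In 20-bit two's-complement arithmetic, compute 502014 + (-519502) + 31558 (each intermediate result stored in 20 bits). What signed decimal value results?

14070

502014 + (-519502) = -17488 (11111011101110110000)
-17488 + 31558 = 14070 (00000011011011110110)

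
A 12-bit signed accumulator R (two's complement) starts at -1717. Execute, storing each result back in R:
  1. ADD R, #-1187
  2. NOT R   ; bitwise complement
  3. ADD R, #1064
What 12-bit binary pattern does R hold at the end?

111101111111

Start: R = -1717 = 100101001011.
R = -1717 + (-1187) = -2904; wraps to 1192 = 010010101000
R = NOT 010010101000 = 101101010111 = -1193
R = -1193 + 1064 = -129 = 111101111111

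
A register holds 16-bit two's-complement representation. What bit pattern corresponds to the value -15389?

1100001111100011

|-15389| = 15389 = 0011110000011101 in 16 bits.
Invert the bits: 1100001111100010. Add 1: 1100001111100011.
Check: 1100001111100011 reads as 50147 − 65536 = -15389.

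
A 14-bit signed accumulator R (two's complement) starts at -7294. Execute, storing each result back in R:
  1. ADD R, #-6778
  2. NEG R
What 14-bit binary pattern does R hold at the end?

11011011111000

Start: R = -7294 = 10001110000010.
R = -7294 + (-6778) = -14072; wraps to 2312 = 00100100001000
R = −(2312) = -2312 = 11011011111000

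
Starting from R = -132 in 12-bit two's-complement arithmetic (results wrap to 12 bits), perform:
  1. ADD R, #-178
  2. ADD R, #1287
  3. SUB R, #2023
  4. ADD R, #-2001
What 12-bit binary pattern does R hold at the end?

Start: R = -132 = 111101111100.
R = -132 + (-178) = -310 = 111011001010
R = -310 + 1287 = 977 = 001111010001
R = 977 − 2023 = -1046 = 101111101010
R = -1046 + (-2001) = -3047; wraps to 1049 = 010000011001

010000011001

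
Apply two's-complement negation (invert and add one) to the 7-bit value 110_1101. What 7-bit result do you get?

Invert: 0010010. Add 1: 0010011.
Check: 1101101 = -19, 0010011 = 19.

0010011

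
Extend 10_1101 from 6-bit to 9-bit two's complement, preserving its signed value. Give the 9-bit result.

MSB of 101101 is 1; replicate it into the new high bits.
111|101101 → 111101101 (still -19).

111101101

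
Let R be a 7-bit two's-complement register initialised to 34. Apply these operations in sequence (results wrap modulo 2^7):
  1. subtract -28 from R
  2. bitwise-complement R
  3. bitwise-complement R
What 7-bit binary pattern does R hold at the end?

Start: R = 34 = 0100010.
R = 34 − (-28) = 62 = 0111110
R = NOT 0111110 = 1000001 = -63
R = NOT 1000001 = 0111110 = 62

0111110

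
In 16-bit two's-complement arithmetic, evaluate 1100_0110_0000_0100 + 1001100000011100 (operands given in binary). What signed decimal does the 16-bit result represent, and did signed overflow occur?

24096; overflow

1100_0110_0000_0100 → 1100011000000100 = -14844 (signed)
1001100000011100 = -26596 (signed)
  1100011000000100
+ 1001100000011100
= 0101111000100000  (discard carry-out 1)
Result 0101111000100000: MSB = 0 → value 24096.
Both addends are negative but the stored result is non-negative: signed overflow. The true value -14844 + (-26596) = -41440 lies outside [-32768, 32767].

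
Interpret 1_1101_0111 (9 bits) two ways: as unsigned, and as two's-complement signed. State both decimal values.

unsigned = 471, signed = -41

Unsigned: 111010111 = 471.
Signed: MSB=1 → 471 − 512 = -41.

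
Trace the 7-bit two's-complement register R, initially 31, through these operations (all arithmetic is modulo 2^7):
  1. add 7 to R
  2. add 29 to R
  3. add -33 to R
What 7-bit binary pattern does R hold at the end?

0100010

Start: R = 31 = 0011111.
R = 31 + 7 = 38 = 0100110
R = 38 + 29 = 67; wraps to -61 = 1000011
R = -61 + (-33) = -94; wraps to 34 = 0100010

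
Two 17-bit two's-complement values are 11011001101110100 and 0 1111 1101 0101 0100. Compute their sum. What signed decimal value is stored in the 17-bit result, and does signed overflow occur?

45256; no overflow

11011001101110100 = -19596 (signed)
0 1111 1101 0101 0100 → 01111110101010100 = 64852 (signed)
  11011001101110100
+ 01111110101010100
= 01011000011001000  (discard carry-out 1)
Result 01011000011001000: MSB = 0 → value 45256.
Addends have opposite signs, so signed overflow cannot occur.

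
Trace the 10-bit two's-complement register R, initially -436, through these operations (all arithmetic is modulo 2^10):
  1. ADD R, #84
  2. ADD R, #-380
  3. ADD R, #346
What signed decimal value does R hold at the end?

-386

Start: R = -436 = 1001001100.
R = -436 + 84 = -352 = 1010100000
R = -352 + (-380) = -732; wraps to 292 = 0100100100
R = 292 + 346 = 638; wraps to -386 = 1001111110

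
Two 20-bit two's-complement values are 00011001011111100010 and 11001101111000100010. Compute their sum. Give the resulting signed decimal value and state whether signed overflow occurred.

00011001011111100010 = 104418 (signed)
11001101111000100010 = -205278 (signed)
  00011001011111100010
+ 11001101111000100010
= 11100111011000000100
Result 11100111011000000100: MSB = 1 → 947716 − 1048576 = -100860.
Addends have opposite signs, so signed overflow cannot occur.

-100860; no overflow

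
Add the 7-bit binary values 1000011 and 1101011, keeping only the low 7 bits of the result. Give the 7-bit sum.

0101110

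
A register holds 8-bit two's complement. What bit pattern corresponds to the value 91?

91 is non-negative, so write it directly in 8 bits: 01011011.

01011011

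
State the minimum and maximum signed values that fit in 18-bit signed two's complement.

min = -131072, max = 131071

Minimum: −2^17 = -131072.
Maximum: 2^17 − 1 = 131071.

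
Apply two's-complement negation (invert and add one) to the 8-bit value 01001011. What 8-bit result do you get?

Invert: 10110100. Add 1: 10110101.
Check: 01001011 = 75, 10110101 = -75.

10110101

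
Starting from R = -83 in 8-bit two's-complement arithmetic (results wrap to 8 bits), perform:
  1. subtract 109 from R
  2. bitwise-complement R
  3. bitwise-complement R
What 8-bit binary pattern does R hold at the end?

Start: R = -83 = 10101101.
R = -83 − 109 = -192; wraps to 64 = 01000000
R = NOT 01000000 = 10111111 = -65
R = NOT 10111111 = 01000000 = 64

01000000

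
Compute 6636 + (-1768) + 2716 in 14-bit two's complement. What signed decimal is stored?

6636 + (-1768) = 4868 (01001100000100)
4868 + 2716 = 7584 (01110110100000)

7584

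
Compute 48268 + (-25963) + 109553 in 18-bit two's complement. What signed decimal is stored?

-130286

48268 + (-25963) = 22305 (000101011100100001)
22305 + 109553 = 131858 → wraps to -130286 (100000001100010010)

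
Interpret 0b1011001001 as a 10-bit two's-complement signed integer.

-311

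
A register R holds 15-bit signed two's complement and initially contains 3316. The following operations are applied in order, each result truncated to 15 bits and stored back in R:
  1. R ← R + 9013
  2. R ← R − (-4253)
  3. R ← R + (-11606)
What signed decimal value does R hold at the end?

4976

Start: R = 3316 = 000110011110100.
R = 3316 + 9013 = 12329 = 011000000101001
R = 12329 − (-4253) = 16582; wraps to -16186 = 100000011000110
R = -16186 + (-11606) = -27792; wraps to 4976 = 001001101110000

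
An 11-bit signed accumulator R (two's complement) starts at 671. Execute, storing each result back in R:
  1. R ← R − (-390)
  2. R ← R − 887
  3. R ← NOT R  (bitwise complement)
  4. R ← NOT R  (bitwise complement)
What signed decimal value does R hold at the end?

Start: R = 671 = 01010011111.
R = 671 − (-390) = 1061; wraps to -987 = 10000100101
R = -987 − 887 = -1874; wraps to 174 = 00010101110
R = NOT 00010101110 = 11101010001 = -175
R = NOT 11101010001 = 00010101110 = 174

174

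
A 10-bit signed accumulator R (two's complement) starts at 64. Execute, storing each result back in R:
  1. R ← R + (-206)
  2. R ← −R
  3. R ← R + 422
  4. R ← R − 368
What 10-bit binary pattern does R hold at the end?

0011000100

Start: R = 64 = 0001000000.
R = 64 + (-206) = -142 = 1101110010
R = −(-142) = 142 = 0010001110
R = 142 + 422 = 564; wraps to -460 = 1000110100
R = -460 − 368 = -828; wraps to 196 = 0011000100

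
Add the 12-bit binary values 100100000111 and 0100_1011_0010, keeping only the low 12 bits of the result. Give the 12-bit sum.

110110111001

  100100000111
+ 010010110010
= 110110111001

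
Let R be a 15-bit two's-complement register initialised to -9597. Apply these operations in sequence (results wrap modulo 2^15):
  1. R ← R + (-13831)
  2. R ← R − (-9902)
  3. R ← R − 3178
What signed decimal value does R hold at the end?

Start: R = -9597 = 101101010000011.
R = -9597 + (-13831) = -23428; wraps to 9340 = 010010001111100
R = 9340 − (-9902) = 19242; wraps to -13526 = 100101100101010
R = -13526 − 3178 = -16704; wraps to 16064 = 011111011000000

16064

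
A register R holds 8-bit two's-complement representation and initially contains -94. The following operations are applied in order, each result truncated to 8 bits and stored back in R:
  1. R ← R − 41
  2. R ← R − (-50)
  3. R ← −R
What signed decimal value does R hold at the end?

85

Start: R = -94 = 10100010.
R = -94 − 41 = -135; wraps to 121 = 01111001
R = 121 − (-50) = 171; wraps to -85 = 10101011
R = −(-85) = 85 = 01010101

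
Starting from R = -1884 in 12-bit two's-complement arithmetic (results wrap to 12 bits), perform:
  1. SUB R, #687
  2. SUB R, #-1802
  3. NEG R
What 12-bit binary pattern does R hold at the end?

Start: R = -1884 = 100010100100.
R = -1884 − 687 = -2571; wraps to 1525 = 010111110101
R = 1525 − (-1802) = 3327; wraps to -769 = 110011111111
R = −(-769) = 769 = 001100000001

001100000001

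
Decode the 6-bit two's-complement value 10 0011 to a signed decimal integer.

MSB is 1, so the value is negative.
Invert: 011100. Add 1: 011101 = 29. So the value is −29.

-29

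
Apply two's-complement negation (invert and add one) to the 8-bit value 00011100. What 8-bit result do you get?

Invert: 11100011. Add 1: 11100100.

11100100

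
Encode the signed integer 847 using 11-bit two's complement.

01101001111

847 is non-negative, so write it directly in 11 bits: 01101001111.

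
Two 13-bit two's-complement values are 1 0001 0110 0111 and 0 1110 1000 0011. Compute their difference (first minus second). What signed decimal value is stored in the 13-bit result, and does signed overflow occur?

1 0001 0110 0111 → 1000101100111 = -3737 (signed)
0 1110 1000 0011 → 0111010000011 = 3715 (signed)
Subtract via negate-and-add: invert 0111010000011 + 1 = 1000101111101 (i.e. -3715).
  1000101100111
+ 1000101111101
= 0001011100100  (discard carry-out 1)
Result 0001011100100: MSB = 0 → value 740.
Both addends (after negating the subtrahend) are negative but the stored result is non-negative: signed overflow. The true value -3737 − 3715 = -7452 lies outside [-4096, 4095].

740; overflow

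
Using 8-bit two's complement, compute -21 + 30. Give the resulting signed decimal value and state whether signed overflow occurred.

9; no overflow

-21 → 11101011
30 → 00011110
  11101011
+ 00011110
= 00001001  (discard carry-out 1)
Result 00001001: MSB = 0 → value 9.
Addends have opposite signs, so signed overflow cannot occur.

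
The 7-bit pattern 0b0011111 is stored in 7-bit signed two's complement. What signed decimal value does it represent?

MSB is 0, so the value is non-negative: 0011111 = 31.

31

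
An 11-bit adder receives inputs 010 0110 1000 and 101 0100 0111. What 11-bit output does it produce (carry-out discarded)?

  01001101000
+ 10101000111
= 11110101111

11110101111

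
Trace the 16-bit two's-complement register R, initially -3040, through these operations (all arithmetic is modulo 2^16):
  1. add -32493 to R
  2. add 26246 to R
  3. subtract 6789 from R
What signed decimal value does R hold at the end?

-16076

Start: R = -3040 = 1111010000100000.
R = -3040 + (-32493) = -35533; wraps to 30003 = 0111010100110011
R = 30003 + 26246 = 56249; wraps to -9287 = 1101101110111001
R = -9287 − 6789 = -16076 = 1100000100110100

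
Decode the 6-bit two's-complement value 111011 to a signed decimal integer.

-5

MSB is 1, so the value is negative.
Unsigned reading: 59. Subtract 2^6 = 64: 59 − 64 = -5.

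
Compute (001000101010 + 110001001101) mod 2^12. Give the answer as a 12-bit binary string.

111001110111

  001000101010
+ 110001001101
= 111001110111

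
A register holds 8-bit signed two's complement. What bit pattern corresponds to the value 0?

00000000

0 is non-negative, so write it directly in 8 bits: 00000000.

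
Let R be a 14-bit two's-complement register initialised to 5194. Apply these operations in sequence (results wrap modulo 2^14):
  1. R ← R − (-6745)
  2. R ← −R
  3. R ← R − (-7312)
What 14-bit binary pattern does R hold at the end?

10110111101101

Start: R = 5194 = 01010001001010.
R = 5194 − (-6745) = 11939; wraps to -4445 = 10111010100011
R = −(-4445) = 4445 = 01000101011101
R = 4445 − (-7312) = 11757; wraps to -4627 = 10110111101101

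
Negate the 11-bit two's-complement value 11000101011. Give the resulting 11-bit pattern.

00111010101

Invert: 00111010100. Add 1: 00111010101.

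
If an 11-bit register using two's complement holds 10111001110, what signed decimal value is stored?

-562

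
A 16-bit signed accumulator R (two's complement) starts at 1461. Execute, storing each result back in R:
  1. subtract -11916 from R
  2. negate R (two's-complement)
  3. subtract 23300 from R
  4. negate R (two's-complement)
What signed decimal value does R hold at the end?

Start: R = 1461 = 0000010110110101.
R = 1461 − (-11916) = 13377 = 0011010001000001
R = −(13377) = -13377 = 1100101110111111
R = -13377 − 23300 = -36677; wraps to 28859 = 0111000010111011
R = −(28859) = -28859 = 1000111101000101

-28859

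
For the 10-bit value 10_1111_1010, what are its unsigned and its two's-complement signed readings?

unsigned = 762, signed = -262

Unsigned: 1011111010 = 762.
Signed: MSB=1 → 762 − 1024 = -262.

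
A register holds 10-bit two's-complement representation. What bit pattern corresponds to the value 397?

397 is non-negative, so write it directly in 10 bits: 0110001101.

0110001101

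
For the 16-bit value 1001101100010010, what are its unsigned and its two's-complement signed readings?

unsigned = 39698, signed = -25838

Unsigned: 1001101100010010 = 39698.
Signed: MSB=1 → 39698 − 65536 = -25838.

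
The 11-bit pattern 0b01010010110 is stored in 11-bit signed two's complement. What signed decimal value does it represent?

662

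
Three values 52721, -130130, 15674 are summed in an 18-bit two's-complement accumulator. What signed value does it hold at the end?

-61735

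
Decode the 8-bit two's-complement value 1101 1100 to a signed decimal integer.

MSB is 1, so the value is negative.
Unsigned reading: 220. Subtract 2^8 = 256: 220 − 256 = -36.

-36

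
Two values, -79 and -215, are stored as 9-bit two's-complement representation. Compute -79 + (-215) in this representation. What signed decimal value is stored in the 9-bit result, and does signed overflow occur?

218; overflow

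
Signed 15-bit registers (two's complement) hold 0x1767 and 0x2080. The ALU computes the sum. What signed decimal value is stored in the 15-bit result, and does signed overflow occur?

0x1767 = 001011101100111 = 5991 (signed)
0x2080 = 010000010000000 = 8320 (signed)
  001011101100111
+ 010000010000000
= 011011111100111
Result 011011111100111: MSB = 0 → value 14311.
Both addends are non-negative and so is the stored result: no signed overflow.

14311; no overflow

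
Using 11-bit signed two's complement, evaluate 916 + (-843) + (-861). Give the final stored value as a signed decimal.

-788

916 + (-843) = 73 (00001001001)
73 + (-861) = -788 (10011101100)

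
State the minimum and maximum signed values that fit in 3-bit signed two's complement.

Minimum: −2^2 = -4.
Maximum: 2^2 − 1 = 3.

min = -4, max = 3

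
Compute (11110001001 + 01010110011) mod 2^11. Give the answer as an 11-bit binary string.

01000111100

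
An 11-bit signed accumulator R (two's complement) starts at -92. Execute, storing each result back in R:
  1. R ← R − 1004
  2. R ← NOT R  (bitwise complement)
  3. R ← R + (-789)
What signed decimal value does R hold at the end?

Start: R = -92 = 11110100100.
R = -92 − 1004 = -1096; wraps to 952 = 01110111000
R = NOT 01110111000 = 10001000111 = -953
R = -953 + (-789) = -1742; wraps to 306 = 00100110010

306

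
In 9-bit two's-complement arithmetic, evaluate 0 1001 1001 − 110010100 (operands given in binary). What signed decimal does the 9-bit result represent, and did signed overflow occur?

-251; overflow

0 1001 1001 → 010011001 = 153 (signed)
110010100 = -108 (signed)
Subtract via negate-and-add: invert 110010100 + 1 = 001101100 (i.e. 108).
  010011001
+ 001101100
= 100000101
Result 100000101: MSB = 1 → 261 − 512 = -251.
Both addends (after negating the subtrahend) are non-negative but the stored result is negative: signed overflow. The true value 153 − (-108) = 261 lies outside [-256, 255].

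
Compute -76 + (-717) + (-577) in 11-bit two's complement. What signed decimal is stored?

678

-76 + (-717) = -793 (10011100111)
-793 + (-577) = -1370 → wraps to 678 (01010100110)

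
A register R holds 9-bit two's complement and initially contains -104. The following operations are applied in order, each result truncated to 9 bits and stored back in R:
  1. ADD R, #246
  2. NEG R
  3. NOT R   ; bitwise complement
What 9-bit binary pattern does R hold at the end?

Start: R = -104 = 110011000.
R = -104 + 246 = 142 = 010001110
R = −(142) = -142 = 101110010
R = NOT 101110010 = 010001101 = 141

010001101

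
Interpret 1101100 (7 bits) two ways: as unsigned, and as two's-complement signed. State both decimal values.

Unsigned: 1101100 = 108.
Signed: MSB=1 → 108 − 128 = -20.

unsigned = 108, signed = -20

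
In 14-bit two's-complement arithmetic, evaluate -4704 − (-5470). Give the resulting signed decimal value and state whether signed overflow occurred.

766; no overflow

-4704 → 10110110100000
-5470 → 10101010100010
Subtract via negate-and-add: invert 10101010100010 + 1 = 01010101011110 (i.e. 5470).
  10110110100000
+ 01010101011110
= 00001011111110  (discard carry-out 1)
Result 00001011111110: MSB = 0 → value 766.
Addends (after negating the subtrahend) have opposite signs, so signed overflow cannot occur.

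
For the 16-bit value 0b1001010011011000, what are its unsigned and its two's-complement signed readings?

unsigned = 38104, signed = -27432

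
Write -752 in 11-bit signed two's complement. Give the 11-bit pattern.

10100010000

|-752| = 752 = 01011110000 in 11 bits.
Invert the bits: 10100001111. Add 1: 10100010000.
Check: 10100010000 reads as 1296 − 2048 = -752.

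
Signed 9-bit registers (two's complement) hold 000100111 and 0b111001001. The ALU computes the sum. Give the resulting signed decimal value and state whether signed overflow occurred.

000100111 = 39 (signed)
0b111001001 → 111001001 = -55 (signed)
  000100111
+ 111001001
= 111110000
Result 111110000: MSB = 1 → 496 − 512 = -16.
Addends have opposite signs, so signed overflow cannot occur.

-16; no overflow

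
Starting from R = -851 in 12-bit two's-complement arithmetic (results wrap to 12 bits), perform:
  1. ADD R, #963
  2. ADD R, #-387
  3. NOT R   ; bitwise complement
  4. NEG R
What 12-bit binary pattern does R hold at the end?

111011101110

Start: R = -851 = 110010101101.
R = -851 + 963 = 112 = 000001110000
R = 112 + (-387) = -275 = 111011101101
R = NOT 111011101101 = 000100010010 = 274
R = −(274) = -274 = 111011101110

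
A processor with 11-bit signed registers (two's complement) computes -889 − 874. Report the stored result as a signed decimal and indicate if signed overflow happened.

285; overflow

-889 → 10010000111
874 → 01101101010
Subtract via negate-and-add: invert 01101101010 + 1 = 10010010110 (i.e. -874).
  10010000111
+ 10010010110
= 00100011101  (discard carry-out 1)
Result 00100011101: MSB = 0 → value 285.
Both addends (after negating the subtrahend) are negative but the stored result is non-negative: signed overflow. The true value -889 − 874 = -1763 lies outside [-1024, 1023].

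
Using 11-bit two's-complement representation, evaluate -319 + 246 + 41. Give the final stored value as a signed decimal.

-319 + 246 = -73 (11110110111)
-73 + 41 = -32 (11111100000)

-32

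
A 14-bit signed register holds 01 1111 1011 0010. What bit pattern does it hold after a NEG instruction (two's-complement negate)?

10000001001110

Invert: 10000001001101. Add 1: 10000001001110.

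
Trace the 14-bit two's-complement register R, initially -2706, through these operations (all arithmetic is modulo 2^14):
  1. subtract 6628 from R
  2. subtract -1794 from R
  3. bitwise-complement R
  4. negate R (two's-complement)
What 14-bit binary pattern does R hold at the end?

Start: R = -2706 = 11010101101110.
R = -2706 − 6628 = -9334; wraps to 7050 = 01101110001010
R = 7050 − (-1794) = 8844; wraps to -7540 = 10001010001100
R = NOT 10001010001100 = 01110101110011 = 7539
R = −(7539) = -7539 = 10001010001101

10001010001101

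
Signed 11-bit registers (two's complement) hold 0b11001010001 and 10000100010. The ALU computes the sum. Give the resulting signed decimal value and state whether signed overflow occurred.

627; overflow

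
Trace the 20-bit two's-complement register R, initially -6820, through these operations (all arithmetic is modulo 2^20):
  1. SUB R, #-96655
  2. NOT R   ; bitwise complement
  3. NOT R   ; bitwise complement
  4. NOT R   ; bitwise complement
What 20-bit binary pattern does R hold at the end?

Start: R = -6820 = 11111110010101011100.
R = -6820 − (-96655) = 89835 = 00010101111011101011
R = NOT 00010101111011101011 = 11101010000100010100 = -89836
R = NOT 11101010000100010100 = 00010101111011101011 = 89835
R = NOT 00010101111011101011 = 11101010000100010100 = -89836

11101010000100010100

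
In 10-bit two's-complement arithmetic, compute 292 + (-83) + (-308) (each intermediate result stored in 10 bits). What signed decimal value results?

-99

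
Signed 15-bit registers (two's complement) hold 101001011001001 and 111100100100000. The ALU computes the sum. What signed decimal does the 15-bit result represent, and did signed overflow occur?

101001011001001 = -11575 (signed)
111100100100000 = -1760 (signed)
  101001011001001
+ 111100100100000
= 100101111101001  (discard carry-out 1)
Result 100101111101001: MSB = 1 → 19433 − 32768 = -13335.
Both addends are negative and so is the stored result: no signed overflow.

-13335; no overflow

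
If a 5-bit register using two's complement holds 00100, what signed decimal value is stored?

4

MSB is 0, so the value is non-negative: 00100 = 4.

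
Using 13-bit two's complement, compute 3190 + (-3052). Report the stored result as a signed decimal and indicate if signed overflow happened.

138; no overflow

3190 → 0110001110110
-3052 → 1010000010100
  0110001110110
+ 1010000010100
= 0000010001010  (discard carry-out 1)
Result 0000010001010: MSB = 0 → value 138.
Addends have opposite signs, so signed overflow cannot occur.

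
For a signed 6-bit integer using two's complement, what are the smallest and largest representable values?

Minimum: −2^5 = -32.
Maximum: 2^5 − 1 = 31.

min = -32, max = 31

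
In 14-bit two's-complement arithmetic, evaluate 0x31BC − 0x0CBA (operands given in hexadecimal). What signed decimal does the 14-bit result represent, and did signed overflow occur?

-6910; no overflow

0x31BC = 11000110111100 = -3652 (signed)
0x0CBA = 00110010111010 = 3258 (signed)
Subtract via negate-and-add: invert 00110010111010 + 1 = 11001101000110 (i.e. -3258).
  11000110111100
+ 11001101000110
= 10010100000010  (discard carry-out 1)
Result 10010100000010: MSB = 1 → 9474 − 16384 = -6910.
Both addends (after negating the subtrahend) are negative and so is the stored result: no signed overflow.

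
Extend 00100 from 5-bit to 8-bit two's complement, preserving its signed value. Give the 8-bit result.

00000100

MSB of 00100 is 0; replicate it into the new high bits.
000|00100 → 00000100 (still 4).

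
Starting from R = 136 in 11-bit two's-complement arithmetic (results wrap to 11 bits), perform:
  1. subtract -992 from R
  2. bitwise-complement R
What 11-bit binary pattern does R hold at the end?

Start: R = 136 = 00010001000.
R = 136 − (-992) = 1128; wraps to -920 = 10001101000
R = NOT 10001101000 = 01110010111 = 919

01110010111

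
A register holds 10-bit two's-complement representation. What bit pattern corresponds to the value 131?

0010000011

131 is non-negative, so write it directly in 10 bits: 0010000011.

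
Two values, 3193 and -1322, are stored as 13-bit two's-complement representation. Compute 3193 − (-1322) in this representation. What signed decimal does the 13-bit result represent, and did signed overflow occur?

-3677; overflow

3193 → 0110001111001
-1322 → 1101011010110
Subtract via negate-and-add: invert 1101011010110 + 1 = 0010100101010 (i.e. 1322).
  0110001111001
+ 0010100101010
= 1000110100011
Result 1000110100011: MSB = 1 → 4515 − 8192 = -3677.
Both addends (after negating the subtrahend) are non-negative but the stored result is negative: signed overflow. The true value 3193 − (-1322) = 4515 lies outside [-4096, 4095].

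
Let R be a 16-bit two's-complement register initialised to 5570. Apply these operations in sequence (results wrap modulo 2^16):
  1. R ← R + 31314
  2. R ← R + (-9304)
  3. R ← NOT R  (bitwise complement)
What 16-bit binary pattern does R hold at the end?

1001010001000011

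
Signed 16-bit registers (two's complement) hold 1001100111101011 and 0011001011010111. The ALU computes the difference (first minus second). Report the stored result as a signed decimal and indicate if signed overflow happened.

26388; overflow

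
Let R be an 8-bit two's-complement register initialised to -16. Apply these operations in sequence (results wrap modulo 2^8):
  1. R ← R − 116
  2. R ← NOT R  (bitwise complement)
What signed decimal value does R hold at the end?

-125

Start: R = -16 = 11110000.
R = -16 − 116 = -132; wraps to 124 = 01111100
R = NOT 01111100 = 10000011 = -125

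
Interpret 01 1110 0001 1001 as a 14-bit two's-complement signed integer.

7705

MSB is 0, so the value is non-negative: 01111000011001 = 7705.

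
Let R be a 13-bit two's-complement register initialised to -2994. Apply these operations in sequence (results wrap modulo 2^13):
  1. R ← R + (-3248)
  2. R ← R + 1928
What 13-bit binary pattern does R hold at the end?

0111100100110

Start: R = -2994 = 1010001001110.
R = -2994 + (-3248) = -6242; wraps to 1950 = 0011110011110
R = 1950 + 1928 = 3878 = 0111100100110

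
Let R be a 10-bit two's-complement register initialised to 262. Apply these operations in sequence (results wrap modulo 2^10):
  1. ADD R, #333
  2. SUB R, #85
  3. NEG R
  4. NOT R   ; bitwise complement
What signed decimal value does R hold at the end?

509

Start: R = 262 = 0100000110.
R = 262 + 333 = 595; wraps to -429 = 1001010011
R = -429 − 85 = -514; wraps to 510 = 0111111110
R = −(510) = -510 = 1000000010
R = NOT 1000000010 = 0111111101 = 509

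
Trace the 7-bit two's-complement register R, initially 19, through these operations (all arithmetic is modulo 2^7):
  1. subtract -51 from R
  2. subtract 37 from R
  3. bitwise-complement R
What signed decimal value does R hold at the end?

-34

Start: R = 19 = 0010011.
R = 19 − (-51) = 70; wraps to -58 = 1000110
R = -58 − 37 = -95; wraps to 33 = 0100001
R = NOT 0100001 = 1011110 = -34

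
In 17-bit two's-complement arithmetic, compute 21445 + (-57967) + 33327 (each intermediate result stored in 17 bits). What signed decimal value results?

21445 + (-57967) = -36522 (10111000101010110)
-36522 + 33327 = -3195 (11111001110000101)

-3195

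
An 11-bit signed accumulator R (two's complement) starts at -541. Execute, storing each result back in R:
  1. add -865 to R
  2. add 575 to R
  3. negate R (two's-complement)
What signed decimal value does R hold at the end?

Start: R = -541 = 10111100011.
R = -541 + (-865) = -1406; wraps to 642 = 01010000010
R = 642 + 575 = 1217; wraps to -831 = 10011000001
R = −(-831) = 831 = 01100111111

831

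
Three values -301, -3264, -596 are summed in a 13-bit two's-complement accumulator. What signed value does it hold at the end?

-301 + (-3264) = -3565 (1001000010011)
-3565 + (-596) = -4161 → wraps to 4031 (0111110111111)

4031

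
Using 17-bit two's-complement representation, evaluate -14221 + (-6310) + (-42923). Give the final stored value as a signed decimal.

-63454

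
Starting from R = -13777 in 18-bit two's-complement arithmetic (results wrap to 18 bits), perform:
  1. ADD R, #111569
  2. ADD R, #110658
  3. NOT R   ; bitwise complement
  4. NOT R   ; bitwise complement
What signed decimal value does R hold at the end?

-53694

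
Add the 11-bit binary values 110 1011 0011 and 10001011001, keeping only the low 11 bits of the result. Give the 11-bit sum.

  11010110011
+ 10001011001
= 01100001100  (discard carry-out 1)

01100001100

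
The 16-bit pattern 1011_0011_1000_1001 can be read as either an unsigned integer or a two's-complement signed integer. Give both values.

unsigned = 45961, signed = -19575

Unsigned: 1011001110001001 = 45961.
Signed: MSB=1 → 45961 − 65536 = -19575.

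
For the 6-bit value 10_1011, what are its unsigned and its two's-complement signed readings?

unsigned = 43, signed = -21

Unsigned: 101011 = 43.
Signed: MSB=1 → 43 − 64 = -21.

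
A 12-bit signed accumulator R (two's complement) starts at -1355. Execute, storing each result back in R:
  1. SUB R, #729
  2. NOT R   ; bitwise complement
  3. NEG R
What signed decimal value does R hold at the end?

2013

Start: R = -1355 = 101010110101.
R = -1355 − 729 = -2084; wraps to 2012 = 011111011100
R = NOT 011111011100 = 100000100011 = -2013
R = −(-2013) = 2013 = 011111011101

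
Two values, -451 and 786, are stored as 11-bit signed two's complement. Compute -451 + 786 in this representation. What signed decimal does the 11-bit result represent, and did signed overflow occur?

335; no overflow

-451 → 11000111101
786 → 01100010010
  11000111101
+ 01100010010
= 00101001111  (discard carry-out 1)
Result 00101001111: MSB = 0 → value 335.
Addends have opposite signs, so signed overflow cannot occur.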